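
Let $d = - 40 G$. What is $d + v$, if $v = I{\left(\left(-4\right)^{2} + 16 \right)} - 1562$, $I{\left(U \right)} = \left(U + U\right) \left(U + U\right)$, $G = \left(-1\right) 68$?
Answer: $5254$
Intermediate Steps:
$G = -68$
$I{\left(U \right)} = 4 U^{2}$ ($I{\left(U \right)} = 2 U 2 U = 4 U^{2}$)
$d = 2720$ ($d = \left(-40\right) \left(-68\right) = 2720$)
$v = 2534$ ($v = 4 \left(\left(-4\right)^{2} + 16\right)^{2} - 1562 = 4 \left(16 + 16\right)^{2} - 1562 = 4 \cdot 32^{2} - 1562 = 4 \cdot 1024 - 1562 = 4096 - 1562 = 2534$)
$d + v = 2720 + 2534 = 5254$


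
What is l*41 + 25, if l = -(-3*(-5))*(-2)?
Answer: 1255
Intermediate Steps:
l = 30 (l = -15*(-2) = -1*(-30) = 30)
l*41 + 25 = 30*41 + 25 = 1230 + 25 = 1255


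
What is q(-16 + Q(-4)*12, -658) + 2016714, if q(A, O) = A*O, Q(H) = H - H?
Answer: 2027242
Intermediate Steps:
Q(H) = 0
q(-16 + Q(-4)*12, -658) + 2016714 = (-16 + 0*12)*(-658) + 2016714 = (-16 + 0)*(-658) + 2016714 = -16*(-658) + 2016714 = 10528 + 2016714 = 2027242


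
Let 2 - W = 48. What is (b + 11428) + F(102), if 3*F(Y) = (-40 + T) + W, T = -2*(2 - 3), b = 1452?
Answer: 12852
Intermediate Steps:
W = -46 (W = 2 - 1*48 = 2 - 48 = -46)
T = 2 (T = -2*(-1) = 2)
F(Y) = -28 (F(Y) = ((-40 + 2) - 46)/3 = (-38 - 46)/3 = (1/3)*(-84) = -28)
(b + 11428) + F(102) = (1452 + 11428) - 28 = 12880 - 28 = 12852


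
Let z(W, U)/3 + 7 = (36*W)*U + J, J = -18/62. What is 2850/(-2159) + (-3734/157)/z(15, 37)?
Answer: -415685642393/314805445953 ≈ -1.3205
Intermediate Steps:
J = -9/31 (J = -18*1/62 = -9/31 ≈ -0.29032)
z(W, U) = -678/31 + 108*U*W (z(W, U) = -21 + 3*((36*W)*U - 9/31) = -21 + 3*(36*U*W - 9/31) = -21 + 3*(-9/31 + 36*U*W) = -21 + (-27/31 + 108*U*W) = -678/31 + 108*U*W)
2850/(-2159) + (-3734/157)/z(15, 37) = 2850/(-2159) + (-3734/157)/(-678/31 + 108*37*15) = 2850*(-1/2159) + (-3734*1/157)/(-678/31 + 59940) = -2850/2159 - 3734/(157*1857462/31) = -2850/2159 - 3734/157*31/1857462 = -2850/2159 - 57877/145810767 = -415685642393/314805445953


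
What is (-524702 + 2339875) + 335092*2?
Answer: 2485357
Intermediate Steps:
(-524702 + 2339875) + 335092*2 = 1815173 + 670184 = 2485357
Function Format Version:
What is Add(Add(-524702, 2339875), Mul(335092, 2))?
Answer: 2485357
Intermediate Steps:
Add(Add(-524702, 2339875), Mul(335092, 2)) = Add(1815173, 670184) = 2485357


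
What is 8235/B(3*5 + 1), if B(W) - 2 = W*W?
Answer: 2745/86 ≈ 31.919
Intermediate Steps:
B(W) = 2 + W² (B(W) = 2 + W*W = 2 + W²)
8235/B(3*5 + 1) = 8235/(2 + (3*5 + 1)²) = 8235/(2 + (15 + 1)²) = 8235/(2 + 16²) = 8235/(2 + 256) = 8235/258 = 8235*(1/258) = 2745/86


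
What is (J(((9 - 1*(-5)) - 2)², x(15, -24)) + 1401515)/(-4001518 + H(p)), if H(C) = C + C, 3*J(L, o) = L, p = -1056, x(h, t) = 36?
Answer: -1401563/4003630 ≈ -0.35007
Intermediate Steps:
J(L, o) = L/3
H(C) = 2*C
(J(((9 - 1*(-5)) - 2)², x(15, -24)) + 1401515)/(-4001518 + H(p)) = (((9 - 1*(-5)) - 2)²/3 + 1401515)/(-4001518 + 2*(-1056)) = (((9 + 5) - 2)²/3 + 1401515)/(-4001518 - 2112) = ((14 - 2)²/3 + 1401515)/(-4003630) = ((⅓)*12² + 1401515)*(-1/4003630) = ((⅓)*144 + 1401515)*(-1/4003630) = (48 + 1401515)*(-1/4003630) = 1401563*(-1/4003630) = -1401563/4003630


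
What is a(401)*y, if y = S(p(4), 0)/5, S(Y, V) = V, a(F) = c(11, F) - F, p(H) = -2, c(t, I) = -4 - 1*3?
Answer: 0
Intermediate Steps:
c(t, I) = -7 (c(t, I) = -4 - 3 = -7)
a(F) = -7 - F
y = 0 (y = 0/5 = 0*(1/5) = 0)
a(401)*y = (-7 - 1*401)*0 = (-7 - 401)*0 = -408*0 = 0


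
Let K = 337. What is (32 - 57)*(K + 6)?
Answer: -8575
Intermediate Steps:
(32 - 57)*(K + 6) = (32 - 57)*(337 + 6) = -25*343 = -8575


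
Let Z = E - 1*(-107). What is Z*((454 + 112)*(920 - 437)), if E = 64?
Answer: 46747638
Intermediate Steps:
Z = 171 (Z = 64 - 1*(-107) = 64 + 107 = 171)
Z*((454 + 112)*(920 - 437)) = 171*((454 + 112)*(920 - 437)) = 171*(566*483) = 171*273378 = 46747638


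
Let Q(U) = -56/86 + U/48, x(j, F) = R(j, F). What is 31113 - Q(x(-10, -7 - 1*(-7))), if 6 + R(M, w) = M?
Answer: 4013704/129 ≈ 31114.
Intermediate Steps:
R(M, w) = -6 + M
x(j, F) = -6 + j
Q(U) = -28/43 + U/48 (Q(U) = -56*1/86 + U*(1/48) = -28/43 + U/48)
31113 - Q(x(-10, -7 - 1*(-7))) = 31113 - (-28/43 + (-6 - 10)/48) = 31113 - (-28/43 + (1/48)*(-16)) = 31113 - (-28/43 - ⅓) = 31113 - 1*(-127/129) = 31113 + 127/129 = 4013704/129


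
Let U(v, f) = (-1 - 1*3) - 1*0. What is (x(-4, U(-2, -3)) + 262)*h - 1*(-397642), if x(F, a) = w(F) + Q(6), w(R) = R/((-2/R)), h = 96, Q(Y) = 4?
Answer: 422410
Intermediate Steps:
w(R) = -R²/2 (w(R) = R*(-R/2) = -R²/2)
U(v, f) = -4 (U(v, f) = (-1 - 3) + 0 = -4 + 0 = -4)
x(F, a) = 4 - F²/2 (x(F, a) = -F²/2 + 4 = 4 - F²/2)
(x(-4, U(-2, -3)) + 262)*h - 1*(-397642) = ((4 - ½*(-4)²) + 262)*96 - 1*(-397642) = ((4 - ½*16) + 262)*96 + 397642 = ((4 - 8) + 262)*96 + 397642 = (-4 + 262)*96 + 397642 = 258*96 + 397642 = 24768 + 397642 = 422410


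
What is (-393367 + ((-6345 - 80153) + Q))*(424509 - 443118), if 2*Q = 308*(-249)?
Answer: 9643388499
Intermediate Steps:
Q = -38346 (Q = (308*(-249))/2 = (½)*(-76692) = -38346)
(-393367 + ((-6345 - 80153) + Q))*(424509 - 443118) = (-393367 + ((-6345 - 80153) - 38346))*(424509 - 443118) = (-393367 + (-86498 - 38346))*(-18609) = (-393367 - 124844)*(-18609) = -518211*(-18609) = 9643388499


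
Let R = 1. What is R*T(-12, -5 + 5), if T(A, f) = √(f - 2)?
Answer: I*√2 ≈ 1.4142*I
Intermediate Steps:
T(A, f) = √(-2 + f)
R*T(-12, -5 + 5) = 1*√(-2 + (-5 + 5)) = 1*√(-2 + 0) = 1*√(-2) = 1*(I*√2) = I*√2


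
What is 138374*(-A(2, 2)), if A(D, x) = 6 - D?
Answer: -553496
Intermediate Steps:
138374*(-A(2, 2)) = 138374*(-(6 - 1*2)) = 138374*(-(6 - 2)) = 138374*(-1*4) = 138374*(-4) = -553496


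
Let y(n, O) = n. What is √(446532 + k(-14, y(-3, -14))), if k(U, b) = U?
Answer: √446518 ≈ 668.22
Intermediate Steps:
√(446532 + k(-14, y(-3, -14))) = √(446532 - 14) = √446518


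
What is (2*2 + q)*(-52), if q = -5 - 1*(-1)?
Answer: 0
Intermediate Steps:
q = -4 (q = -5 + 1 = -4)
(2*2 + q)*(-52) = (2*2 - 4)*(-52) = (4 - 4)*(-52) = 0*(-52) = 0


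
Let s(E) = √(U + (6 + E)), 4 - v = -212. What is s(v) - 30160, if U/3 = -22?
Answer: -30160 + 2*√39 ≈ -30148.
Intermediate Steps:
v = 216 (v = 4 - 1*(-212) = 4 + 212 = 216)
U = -66 (U = 3*(-22) = -66)
s(E) = √(-60 + E) (s(E) = √(-66 + (6 + E)) = √(-60 + E))
s(v) - 30160 = √(-60 + 216) - 30160 = √156 - 30160 = 2*√39 - 30160 = -30160 + 2*√39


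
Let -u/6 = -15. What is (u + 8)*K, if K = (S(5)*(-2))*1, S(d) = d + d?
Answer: -1960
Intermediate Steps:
u = 90 (u = -6*(-15) = 90)
S(d) = 2*d
K = -20 (K = ((2*5)*(-2))*1 = (10*(-2))*1 = -20*1 = -20)
(u + 8)*K = (90 + 8)*(-20) = 98*(-20) = -1960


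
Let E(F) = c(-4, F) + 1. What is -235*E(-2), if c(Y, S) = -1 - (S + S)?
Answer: -940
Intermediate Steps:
c(Y, S) = -1 - 2*S
E(F) = -2*F (E(F) = (-1 - 2*F) + 1 = -2*F)
-235*E(-2) = -(-470)*(-2) = -235*4 = -940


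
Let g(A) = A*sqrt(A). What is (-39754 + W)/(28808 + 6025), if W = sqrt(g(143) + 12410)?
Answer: -39754/34833 + sqrt(12410 + 143*sqrt(143))/34833 ≈ -1.1379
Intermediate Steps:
g(A) = A**(3/2)
W = sqrt(12410 + 143*sqrt(143)) (W = sqrt(143**(3/2) + 12410) = sqrt(143*sqrt(143) + 12410) = sqrt(12410 + 143*sqrt(143)) ≈ 118.83)
(-39754 + W)/(28808 + 6025) = (-39754 + sqrt(12410 + 143*sqrt(143)))/(28808 + 6025) = (-39754 + sqrt(12410 + 143*sqrt(143)))/34833 = (-39754 + sqrt(12410 + 143*sqrt(143)))*(1/34833) = -39754/34833 + sqrt(12410 + 143*sqrt(143))/34833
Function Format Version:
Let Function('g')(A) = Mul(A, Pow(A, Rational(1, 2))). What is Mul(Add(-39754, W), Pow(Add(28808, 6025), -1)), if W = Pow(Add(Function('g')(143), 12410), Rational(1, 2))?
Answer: Add(Rational(-39754, 34833), Mul(Rational(1, 34833), Pow(Add(12410, Mul(143, Pow(143, Rational(1, 2)))), Rational(1, 2)))) ≈ -1.1379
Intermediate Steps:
Function('g')(A) = Pow(A, Rational(3, 2))
W = Pow(Add(12410, Mul(143, Pow(143, Rational(1, 2)))), Rational(1, 2)) (W = Pow(Add(Pow(143, Rational(3, 2)), 12410), Rational(1, 2)) = Pow(Add(Mul(143, Pow(143, Rational(1, 2))), 12410), Rational(1, 2)) = Pow(Add(12410, Mul(143, Pow(143, Rational(1, 2)))), Rational(1, 2)) ≈ 118.83)
Mul(Add(-39754, W), Pow(Add(28808, 6025), -1)) = Mul(Add(-39754, Pow(Add(12410, Mul(143, Pow(143, Rational(1, 2)))), Rational(1, 2))), Pow(Add(28808, 6025), -1)) = Mul(Add(-39754, Pow(Add(12410, Mul(143, Pow(143, Rational(1, 2)))), Rational(1, 2))), Pow(34833, -1)) = Mul(Add(-39754, Pow(Add(12410, Mul(143, Pow(143, Rational(1, 2)))), Rational(1, 2))), Rational(1, 34833)) = Add(Rational(-39754, 34833), Mul(Rational(1, 34833), Pow(Add(12410, Mul(143, Pow(143, Rational(1, 2)))), Rational(1, 2))))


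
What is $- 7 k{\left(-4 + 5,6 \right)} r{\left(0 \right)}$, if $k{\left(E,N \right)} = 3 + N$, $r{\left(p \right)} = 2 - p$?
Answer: $-126$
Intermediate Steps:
$- 7 k{\left(-4 + 5,6 \right)} r{\left(0 \right)} = - 7 \left(3 + 6\right) \left(2 - 0\right) = \left(-7\right) 9 \left(2 + 0\right) = \left(-63\right) 2 = -126$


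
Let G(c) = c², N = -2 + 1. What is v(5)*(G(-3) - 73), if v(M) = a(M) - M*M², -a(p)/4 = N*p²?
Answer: 1600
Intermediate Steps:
N = -1
a(p) = 4*p² (a(p) = -(-4)*p² = 4*p²)
v(M) = -M³ + 4*M² (v(M) = 4*M² - M*M² = 4*M² - M³ = -M³ + 4*M²)
v(5)*(G(-3) - 73) = (5²*(4 - 1*5))*((-3)² - 73) = (25*(4 - 5))*(9 - 73) = (25*(-1))*(-64) = -25*(-64) = 1600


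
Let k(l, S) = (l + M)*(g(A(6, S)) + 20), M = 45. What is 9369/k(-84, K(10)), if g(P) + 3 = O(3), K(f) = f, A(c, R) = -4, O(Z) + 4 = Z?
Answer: -3123/208 ≈ -15.014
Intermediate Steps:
O(Z) = -4 + Z
g(P) = -4 (g(P) = -3 + (-4 + 3) = -3 - 1 = -4)
k(l, S) = 720 + 16*l (k(l, S) = (l + 45)*(-4 + 20) = (45 + l)*16 = 720 + 16*l)
9369/k(-84, K(10)) = 9369/(720 + 16*(-84)) = 9369/(720 - 1344) = 9369/(-624) = 9369*(-1/624) = -3123/208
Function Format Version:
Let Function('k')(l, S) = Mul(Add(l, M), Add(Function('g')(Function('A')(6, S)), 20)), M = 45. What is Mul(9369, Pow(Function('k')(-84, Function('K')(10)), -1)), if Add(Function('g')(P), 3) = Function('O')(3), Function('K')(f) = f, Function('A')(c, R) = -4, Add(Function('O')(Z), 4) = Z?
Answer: Rational(-3123, 208) ≈ -15.014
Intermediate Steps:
Function('O')(Z) = Add(-4, Z)
Function('g')(P) = -4 (Function('g')(P) = Add(-3, Add(-4, 3)) = Add(-3, -1) = -4)
Function('k')(l, S) = Add(720, Mul(16, l)) (Function('k')(l, S) = Mul(Add(l, 45), Add(-4, 20)) = Mul(Add(45, l), 16) = Add(720, Mul(16, l)))
Mul(9369, Pow(Function('k')(-84, Function('K')(10)), -1)) = Mul(9369, Pow(Add(720, Mul(16, -84)), -1)) = Mul(9369, Pow(Add(720, -1344), -1)) = Mul(9369, Pow(-624, -1)) = Mul(9369, Rational(-1, 624)) = Rational(-3123, 208)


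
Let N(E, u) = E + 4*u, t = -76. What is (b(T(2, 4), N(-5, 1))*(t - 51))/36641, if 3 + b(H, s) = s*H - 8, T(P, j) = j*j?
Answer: 3429/36641 ≈ 0.093584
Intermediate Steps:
T(P, j) = j²
b(H, s) = -11 + H*s (b(H, s) = -3 + (s*H - 8) = -3 + (H*s - 8) = -3 + (-8 + H*s) = -11 + H*s)
(b(T(2, 4), N(-5, 1))*(t - 51))/36641 = ((-11 + 4²*(-5 + 4*1))*(-76 - 51))/36641 = ((-11 + 16*(-5 + 4))*(-127))*(1/36641) = ((-11 + 16*(-1))*(-127))*(1/36641) = ((-11 - 16)*(-127))*(1/36641) = -27*(-127)*(1/36641) = 3429*(1/36641) = 3429/36641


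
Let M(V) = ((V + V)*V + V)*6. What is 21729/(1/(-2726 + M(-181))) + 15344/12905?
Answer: 109170289898744/12905 ≈ 8.4595e+9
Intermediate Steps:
M(V) = 6*V + 12*V² (M(V) = ((2*V)*V + V)*6 = (2*V² + V)*6 = (V + 2*V²)*6 = 6*V + 12*V²)
21729/(1/(-2726 + M(-181))) + 15344/12905 = 21729/(1/(-2726 + 6*(-181)*(1 + 2*(-181)))) + 15344/12905 = 21729/(1/(-2726 + 6*(-181)*(1 - 362))) + 15344*(1/12905) = 21729/(1/(-2726 + 6*(-181)*(-361))) + 15344/12905 = 21729/(1/(-2726 + 392046)) + 15344/12905 = 21729/(1/389320) + 15344/12905 = 21729*389320 + 15344/12905 = 8459534280 + 15344/12905 = 109170289898744/12905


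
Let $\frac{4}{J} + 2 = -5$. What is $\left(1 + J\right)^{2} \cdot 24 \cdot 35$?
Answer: $\frac{1080}{7} \approx 154.29$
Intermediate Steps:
$J = - \frac{4}{7}$ ($J = \frac{4}{-2 - 5} = \frac{4}{-7} = 4 \left(- \frac{1}{7}\right) = - \frac{4}{7} \approx -0.57143$)
$\left(1 + J\right)^{2} \cdot 24 \cdot 35 = \left(1 - \frac{4}{7}\right)^{2} \cdot 24 \cdot 35 = \left(\frac{3}{7}\right)^{2} \cdot 24 \cdot 35 = \frac{9}{49} \cdot 24 \cdot 35 = \frac{216}{49} \cdot 35 = \frac{1080}{7}$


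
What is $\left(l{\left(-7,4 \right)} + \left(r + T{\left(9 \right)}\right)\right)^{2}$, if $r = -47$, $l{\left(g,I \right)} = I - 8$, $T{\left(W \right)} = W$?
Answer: $1764$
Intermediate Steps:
$l{\left(g,I \right)} = -8 + I$
$\left(l{\left(-7,4 \right)} + \left(r + T{\left(9 \right)}\right)\right)^{2} = \left(\left(-8 + 4\right) + \left(-47 + 9\right)\right)^{2} = \left(-4 - 38\right)^{2} = \left(-42\right)^{2} = 1764$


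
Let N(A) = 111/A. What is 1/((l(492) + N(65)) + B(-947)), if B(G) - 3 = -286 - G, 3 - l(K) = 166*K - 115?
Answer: -65/5257739 ≈ -1.2363e-5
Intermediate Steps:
l(K) = 118 - 166*K (l(K) = 3 - (166*K - 115) = 3 - (-115 + 166*K) = 3 + (115 - 166*K) = 118 - 166*K)
B(G) = -283 - G (B(G) = 3 + (-286 - G) = -283 - G)
1/((l(492) + N(65)) + B(-947)) = 1/(((118 - 166*492) + 111/65) + (-283 - 1*(-947))) = 1/(((118 - 81672) + 111*(1/65)) + (-283 + 947)) = 1/((-81554 + 111/65) + 664) = 1/(-5300899/65 + 664) = 1/(-5257739/65) = -65/5257739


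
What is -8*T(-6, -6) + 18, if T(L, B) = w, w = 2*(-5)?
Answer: 98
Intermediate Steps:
w = -10
T(L, B) = -10
-8*T(-6, -6) + 18 = -8*(-10) + 18 = 80 + 18 = 98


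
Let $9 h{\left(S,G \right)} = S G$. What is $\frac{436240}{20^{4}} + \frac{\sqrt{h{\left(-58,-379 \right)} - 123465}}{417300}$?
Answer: $\frac{5453}{2000} + \frac{i \sqrt{1089203}}{1251900} \approx 2.7265 + 0.00083365 i$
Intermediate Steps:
$h{\left(S,G \right)} = \frac{G S}{9}$ ($h{\left(S,G \right)} = \frac{S G}{9} = \frac{G S}{9}$)
$\frac{436240}{20^{4}} + \frac{\sqrt{h{\left(-58,-379 \right)} - 123465}}{417300} = \frac{436240}{20^{4}} + \frac{\sqrt{\frac{1}{9} \left(-379\right) \left(-58\right) - 123465}}{417300} = \frac{436240}{160000} + \sqrt{\frac{21982}{9} - 123465} \cdot \frac{1}{417300} = 436240 \cdot \frac{1}{160000} + \sqrt{- \frac{1089203}{9}} \cdot \frac{1}{417300} = \frac{5453}{2000} + \frac{i \sqrt{1089203}}{3} \cdot \frac{1}{417300} = \frac{5453}{2000} + \frac{i \sqrt{1089203}}{1251900}$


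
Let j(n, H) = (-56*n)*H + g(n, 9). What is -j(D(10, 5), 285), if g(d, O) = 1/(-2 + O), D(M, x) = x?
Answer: 558599/7 ≈ 79800.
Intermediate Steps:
j(n, H) = ⅐ - 56*H*n (j(n, H) = (-56*n)*H + 1/(-2 + 9) = -56*H*n + 1/7 = -56*H*n + ⅐ = ⅐ - 56*H*n)
-j(D(10, 5), 285) = -(⅐ - 56*285*5) = -(⅐ - 79800) = -1*(-558599/7) = 558599/7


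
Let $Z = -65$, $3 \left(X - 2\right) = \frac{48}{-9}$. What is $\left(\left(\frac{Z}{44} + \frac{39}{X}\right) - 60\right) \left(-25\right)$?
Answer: $- \frac{125425}{44} \approx -2850.6$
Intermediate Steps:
$X = \frac{2}{9}$ ($X = 2 + \frac{48 \frac{1}{-9}}{3} = 2 + \frac{48 \left(- \frac{1}{9}\right)}{3} = 2 + \frac{1}{3} \left(- \frac{16}{3}\right) = 2 - \frac{16}{9} = \frac{2}{9} \approx 0.22222$)
$\left(\left(\frac{Z}{44} + \frac{39}{X}\right) - 60\right) \left(-25\right) = \left(\left(- \frac{65}{44} + \frac{39}{\frac{2}{9}}\right) - 60\right) \left(-25\right) = \left(\left(\left(-65\right) \frac{1}{44} + 39 \cdot \frac{9}{2}\right) - 60\right) \left(-25\right) = \left(\left(- \frac{65}{44} + \frac{351}{2}\right) - 60\right) \left(-25\right) = \left(\frac{7657}{44} - 60\right) \left(-25\right) = \frac{5017}{44} \left(-25\right) = - \frac{125425}{44}$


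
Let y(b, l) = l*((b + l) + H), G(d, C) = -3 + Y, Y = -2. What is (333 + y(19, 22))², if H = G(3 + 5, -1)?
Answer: 1265625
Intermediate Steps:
G(d, C) = -5 (G(d, C) = -3 - 2 = -5)
H = -5
y(b, l) = l*(-5 + b + l) (y(b, l) = l*((b + l) - 5) = l*(-5 + b + l))
(333 + y(19, 22))² = (333 + 22*(-5 + 19 + 22))² = (333 + 22*36)² = (333 + 792)² = 1125² = 1265625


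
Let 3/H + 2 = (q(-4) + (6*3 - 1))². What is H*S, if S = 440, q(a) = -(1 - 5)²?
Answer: -1320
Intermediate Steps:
q(a) = -16 (q(a) = -1*(-4)² = -1*16 = -16)
H = -3 (H = 3/(-2 + (-16 + (6*3 - 1))²) = 3/(-2 + (-16 + (18 - 1))²) = 3/(-2 + (-16 + 17)²) = 3/(-2 + 1²) = 3/(-2 + 1) = 3/(-1) = 3*(-1) = -3)
H*S = -3*440 = -1320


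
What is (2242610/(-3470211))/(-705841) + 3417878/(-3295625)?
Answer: -8371801778277237728/8072360567827576875 ≈ -1.0371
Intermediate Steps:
(2242610/(-3470211))/(-705841) + 3417878/(-3295625) = (2242610*(-1/3470211))*(-1/705841) + 3417878*(-1/3295625) = -2242610/3470211*(-1/705841) - 3417878/3295625 = 2242610/2449417202451 - 3417878/3295625 = -8371801778277237728/8072360567827576875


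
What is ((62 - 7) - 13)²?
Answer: 1764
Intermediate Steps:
((62 - 7) - 13)² = (55 - 13)² = 42² = 1764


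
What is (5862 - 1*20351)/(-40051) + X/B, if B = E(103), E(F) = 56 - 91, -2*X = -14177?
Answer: -566788797/2803570 ≈ -202.17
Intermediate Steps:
X = 14177/2 (X = -½*(-14177) = 14177/2 ≈ 7088.5)
E(F) = -35
B = -35
(5862 - 1*20351)/(-40051) + X/B = (5862 - 1*20351)/(-40051) + (14177/2)/(-35) = (5862 - 20351)*(-1/40051) + (14177/2)*(-1/35) = -14489*(-1/40051) - 14177/70 = 14489/40051 - 14177/70 = -566788797/2803570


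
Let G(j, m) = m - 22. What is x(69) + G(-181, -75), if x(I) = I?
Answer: -28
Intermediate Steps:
G(j, m) = -22 + m
x(69) + G(-181, -75) = 69 + (-22 - 75) = 69 - 97 = -28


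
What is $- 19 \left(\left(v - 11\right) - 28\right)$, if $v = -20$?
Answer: $1121$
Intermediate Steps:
$- 19 \left(\left(v - 11\right) - 28\right) = - 19 \left(\left(-20 - 11\right) - 28\right) = - 19 \left(-31 - 28\right) = \left(-19\right) \left(-59\right) = 1121$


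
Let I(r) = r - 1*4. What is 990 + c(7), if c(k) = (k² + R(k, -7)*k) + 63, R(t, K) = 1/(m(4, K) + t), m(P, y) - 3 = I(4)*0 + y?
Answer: 3313/3 ≈ 1104.3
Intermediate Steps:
I(r) = -4 + r (I(r) = r - 4 = -4 + r)
m(P, y) = 3 + y (m(P, y) = 3 + ((-4 + 4)*0 + y) = 3 + (0*0 + y) = 3 + (0 + y) = 3 + y)
R(t, K) = 1/(3 + K + t) (R(t, K) = 1/((3 + K) + t) = 1/(3 + K + t))
c(k) = 63 + k² + k/(-4 + k) (c(k) = (k² + k/(3 - 7 + k)) + 63 = (k² + k/(-4 + k)) + 63 = 63 + k² + k/(-4 + k))
990 + c(7) = 990 + (7 + (-4 + 7)*(63 + 7²))/(-4 + 7) = 990 + (7 + 3*(63 + 49))/3 = 990 + (7 + 3*112)/3 = 990 + (7 + 336)/3 = 990 + (⅓)*343 = 990 + 343/3 = 3313/3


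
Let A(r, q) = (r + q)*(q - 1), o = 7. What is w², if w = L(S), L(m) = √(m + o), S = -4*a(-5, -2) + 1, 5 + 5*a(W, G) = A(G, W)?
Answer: -108/5 ≈ -21.600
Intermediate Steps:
A(r, q) = (-1 + q)*(q + r) (A(r, q) = (q + r)*(-1 + q) = (-1 + q)*(q + r))
a(W, G) = -1 - G/5 - W/5 + W²/5 + G*W/5 (a(W, G) = -1 + (W² - W - G + W*G)/5 = -1 + (W² - W - G + G*W)/5 = -1 + (W² - G - W + G*W)/5 = -1 + (-G/5 - W/5 + W²/5 + G*W/5) = -1 - G/5 - W/5 + W²/5 + G*W/5)
S = -143/5 (S = -4*(-1 - ⅕*(-2) - ⅕*(-5) + (⅕)*(-5)² + (⅕)*(-2)*(-5)) + 1 = -4*(-1 + ⅖ + 1 + (⅕)*25 + 2) + 1 = -4*(-1 + ⅖ + 1 + 5 + 2) + 1 = -4*37/5 + 1 = -148/5 + 1 = -143/5 ≈ -28.600)
L(m) = √(7 + m) (L(m) = √(m + 7) = √(7 + m))
w = 6*I*√15/5 (w = √(7 - 143/5) = √(-108/5) = 6*I*√15/5 ≈ 4.6476*I)
w² = (6*I*√15/5)² = -108/5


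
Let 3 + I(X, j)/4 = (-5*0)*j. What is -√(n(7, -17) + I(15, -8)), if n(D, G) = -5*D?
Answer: -I*√47 ≈ -6.8557*I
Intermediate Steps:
I(X, j) = -12 (I(X, j) = -12 + 4*((-5*0)*j) = -12 + 4*(0*j) = -12 + 4*0 = -12 + 0 = -12)
-√(n(7, -17) + I(15, -8)) = -√(-5*7 - 12) = -√(-35 - 12) = -√(-47) = -I*√47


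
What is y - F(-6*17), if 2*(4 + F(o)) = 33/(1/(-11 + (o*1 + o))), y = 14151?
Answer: 35405/2 ≈ 17703.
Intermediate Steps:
F(o) = -371/2 + 33*o (F(o) = -4 + (33/(1/(-11 + (o*1 + o))))/2 = -4 + (33/(1/(-11 + (o + o))))/2 = -4 + (33/(1/(-11 + 2*o)))/2 = -4 + (33*(-11 + 2*o))/2 = -4 + (-363 + 66*o)/2 = -4 + (-363/2 + 33*o) = -371/2 + 33*o)
y - F(-6*17) = 14151 - (-371/2 + 33*(-6*17)) = 14151 - (-371/2 + 33*(-102)) = 14151 - (-371/2 - 3366) = 14151 - 1*(-7103/2) = 14151 + 7103/2 = 35405/2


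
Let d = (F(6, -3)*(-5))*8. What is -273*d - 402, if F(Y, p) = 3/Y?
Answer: 5058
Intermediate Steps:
d = -20 (d = ((3/6)*(-5))*8 = ((3*(1/6))*(-5))*8 = ((1/2)*(-5))*8 = -5/2*8 = -20)
-273*d - 402 = -273*(-20) - 402 = 5460 - 402 = 5058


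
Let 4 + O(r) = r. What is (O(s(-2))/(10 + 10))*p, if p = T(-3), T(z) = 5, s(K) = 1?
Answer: -¾ ≈ -0.75000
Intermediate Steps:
p = 5
O(r) = -4 + r
(O(s(-2))/(10 + 10))*p = ((-4 + 1)/(10 + 10))*5 = -3/20*5 = -¾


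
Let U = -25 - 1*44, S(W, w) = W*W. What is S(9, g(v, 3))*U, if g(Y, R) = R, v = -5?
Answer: -5589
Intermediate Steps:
S(W, w) = W²
U = -69 (U = -25 - 44 = -69)
S(9, g(v, 3))*U = 9²*(-69) = 81*(-69) = -5589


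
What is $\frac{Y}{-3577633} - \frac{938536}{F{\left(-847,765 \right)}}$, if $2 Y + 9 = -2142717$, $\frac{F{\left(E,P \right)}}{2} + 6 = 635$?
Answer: $- \frac{98717340901}{132372421} \approx -745.75$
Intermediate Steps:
$F{\left(E,P \right)} = 1258$ ($F{\left(E,P \right)} = -12 + 2 \cdot 635 = -12 + 1270 = 1258$)
$Y = -1071363$ ($Y = - \frac{9}{2} + \frac{1}{2} \left(-2142717\right) = - \frac{9}{2} - \frac{2142717}{2} = -1071363$)
$\frac{Y}{-3577633} - \frac{938536}{F{\left(-847,765 \right)}} = - \frac{1071363}{-3577633} - \frac{938536}{1258} = \left(-1071363\right) \left(- \frac{1}{3577633}\right) - \frac{27604}{37} = \frac{1071363}{3577633} - \frac{27604}{37} = - \frac{98717340901}{132372421}$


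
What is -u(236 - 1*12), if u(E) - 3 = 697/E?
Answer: -1369/224 ≈ -6.1116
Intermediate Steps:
u(E) = 3 + 697/E
-u(236 - 1*12) = -(3 + 697/(236 - 1*12)) = -(3 + 697/(236 - 12)) = -(3 + 697/224) = -1*1369/224 = -1369/224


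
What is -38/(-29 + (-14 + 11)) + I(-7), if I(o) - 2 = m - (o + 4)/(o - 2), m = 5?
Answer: 377/48 ≈ 7.8542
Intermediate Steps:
I(o) = 7 - (4 + o)/(-2 + o) (I(o) = 2 + (5 - (o + 4)/(o - 2)) = 2 + (5 - (4 + o)/(-2 + o)) = 7 - (4 + o)/(-2 + o))
-38/(-29 + (-14 + 11)) + I(-7) = -38/(-29 + (-14 + 11)) + 6*(-3 - 7)/(-2 - 7) = -38/(-29 - 3) + 6*(-10)/(-9) = -38/(-32) + 6*(-⅑)*(-10) = -38*(-1/32) + 20/3 = 19/16 + 20/3 = 377/48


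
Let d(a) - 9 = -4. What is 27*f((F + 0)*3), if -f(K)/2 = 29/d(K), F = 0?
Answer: -1566/5 ≈ -313.20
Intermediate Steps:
d(a) = 5 (d(a) = 9 - 4 = 5)
f(K) = -58/5
27*f((F + 0)*3) = 27*(-58/5) = -1566/5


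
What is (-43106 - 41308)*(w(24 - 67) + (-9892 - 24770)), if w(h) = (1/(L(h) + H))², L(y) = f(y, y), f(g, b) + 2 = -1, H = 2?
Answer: 2925873654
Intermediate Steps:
f(g, b) = -3 (f(g, b) = -2 - 1 = -3)
L(y) = -3
w(h) = 1 (w(h) = (1/(-3 + 2))² = (1/(-1))² = (-1)² = 1)
(-43106 - 41308)*(w(24 - 67) + (-9892 - 24770)) = (-43106 - 41308)*(1 + (-9892 - 24770)) = -84414*(1 - 34662) = -84414*(-34661) = 2925873654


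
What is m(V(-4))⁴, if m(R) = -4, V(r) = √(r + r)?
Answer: 256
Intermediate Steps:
V(r) = √2*√r (V(r) = √(2*r) = √2*√r)
m(V(-4))⁴ = (-4)⁴ = 256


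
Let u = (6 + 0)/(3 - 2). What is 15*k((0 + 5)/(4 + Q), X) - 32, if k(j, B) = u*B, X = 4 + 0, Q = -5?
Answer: 328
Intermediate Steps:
X = 4
u = 6 (u = 6/1 = 6*1 = 6)
k(j, B) = 6*B
15*k((0 + 5)/(4 + Q), X) - 32 = 15*(6*4) - 32 = 15*24 - 32 = 360 - 32 = 328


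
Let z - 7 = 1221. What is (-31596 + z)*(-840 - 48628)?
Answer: 1502244224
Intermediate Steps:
z = 1228 (z = 7 + 1221 = 1228)
(-31596 + z)*(-840 - 48628) = (-31596 + 1228)*(-840 - 48628) = -30368*(-49468) = 1502244224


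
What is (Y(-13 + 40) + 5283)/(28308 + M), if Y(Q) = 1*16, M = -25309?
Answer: 5299/2999 ≈ 1.7669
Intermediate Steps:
Y(Q) = 16
(Y(-13 + 40) + 5283)/(28308 + M) = (16 + 5283)/(28308 - 25309) = 5299/2999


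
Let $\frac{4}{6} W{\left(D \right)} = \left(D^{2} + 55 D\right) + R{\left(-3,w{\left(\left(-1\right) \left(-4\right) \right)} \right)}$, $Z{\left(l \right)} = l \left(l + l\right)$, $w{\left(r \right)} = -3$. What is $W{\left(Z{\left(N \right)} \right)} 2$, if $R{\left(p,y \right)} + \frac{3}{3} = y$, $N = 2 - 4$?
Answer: $1500$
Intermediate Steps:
$N = -2$ ($N = 2 - 4 = -2$)
$R{\left(p,y \right)} = -1 + y$
$Z{\left(l \right)} = 2 l^{2}$ ($Z{\left(l \right)} = l 2 l = 2 l^{2}$)
$W{\left(D \right)} = -6 + \frac{3 D^{2}}{2} + \frac{165 D}{2}$ ($W{\left(D \right)} = \frac{3 \left(\left(D^{2} + 55 D\right) - 4\right)}{2} = \frac{3 \left(-4 + D^{2} + 55 D\right)}{2} = -6 + \frac{3 D^{2}}{2} + \frac{165 D}{2}$)
$W{\left(Z{\left(N \right)} \right)} 2 = \left(-6 + \frac{3 \left(2 \left(-2\right)^{2}\right)^{2}}{2} + \frac{165 \cdot 2 \left(-2\right)^{2}}{2}\right) 2 = \left(-6 + \frac{3 \left(2 \cdot 4\right)^{2}}{2} + \frac{165 \cdot 2 \cdot 4}{2}\right) 2 = \left(-6 + \frac{3 \cdot 8^{2}}{2} + \frac{165}{2} \cdot 8\right) 2 = \left(-6 + \frac{3}{2} \cdot 64 + 660\right) 2 = \left(-6 + 96 + 660\right) 2 = 750 \cdot 2 = 1500$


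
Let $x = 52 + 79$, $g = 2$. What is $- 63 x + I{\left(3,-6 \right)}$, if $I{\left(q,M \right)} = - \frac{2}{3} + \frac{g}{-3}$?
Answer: $- \frac{24763}{3} \approx -8254.3$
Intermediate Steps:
$x = 131$
$I{\left(q,M \right)} = - \frac{4}{3}$ ($I{\left(q,M \right)} = - \frac{2}{3} + \frac{2}{-3} = \left(-2\right) \frac{1}{3} + 2 \left(- \frac{1}{3}\right) = - \frac{2}{3} - \frac{2}{3} = - \frac{4}{3}$)
$- 63 x + I{\left(3,-6 \right)} = \left(-63\right) 131 - \frac{4}{3} = -8253 - \frac{4}{3} = - \frac{24763}{3}$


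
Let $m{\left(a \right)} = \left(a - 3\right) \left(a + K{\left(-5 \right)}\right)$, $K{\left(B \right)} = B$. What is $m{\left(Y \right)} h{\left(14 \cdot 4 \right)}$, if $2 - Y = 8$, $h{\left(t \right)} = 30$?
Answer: $2970$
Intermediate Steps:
$Y = -6$ ($Y = 2 - 8 = -6$)
$m{\left(a \right)} = \left(-5 + a\right) \left(-3 + a\right)$ ($m{\left(a \right)} = \left(a - 3\right) \left(a - 5\right) = \left(-3 + a\right) \left(-5 + a\right) = \left(-5 + a\right) \left(-3 + a\right)$)
$m{\left(Y \right)} h{\left(14 \cdot 4 \right)} = \left(15 + \left(-6\right)^{2} - -48\right) 30 = \left(15 + 36 + 48\right) 30 = 99 \cdot 30 = 2970$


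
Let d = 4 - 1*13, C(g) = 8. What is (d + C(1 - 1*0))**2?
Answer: 1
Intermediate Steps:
d = -9 (d = 4 - 13 = -9)
(d + C(1 - 1*0))**2 = (-9 + 8)**2 = (-1)**2 = 1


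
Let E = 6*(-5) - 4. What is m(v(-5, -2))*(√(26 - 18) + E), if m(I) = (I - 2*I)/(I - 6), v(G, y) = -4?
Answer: 68/5 - 4*√2/5 ≈ 12.469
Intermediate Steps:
E = -34 (E = -30 - 4 = -34)
m(I) = -I/(-6 + I) (m(I) = (-I)/(-6 + I) = -I/(-6 + I))
m(v(-5, -2))*(√(26 - 18) + E) = (-1*(-4)/(-6 - 4))*(√(26 - 18) - 34) = (-1*(-4)/(-10))*(√8 - 34) = (-1*(-4)*(-⅒))*(2*√2 - 34) = -2*(-34 + 2*√2)/5 = 68/5 - 4*√2/5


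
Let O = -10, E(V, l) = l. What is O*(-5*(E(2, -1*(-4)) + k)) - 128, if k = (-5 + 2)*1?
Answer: -78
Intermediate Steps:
k = -3 (k = -3*1 = -3)
O*(-5*(E(2, -1*(-4)) + k)) - 128 = -(-50)*(-1*(-4) - 3) - 128 = -(-50)*(4 - 3) - 128 = -(-50) - 128 = -10*(-5) - 128 = 50 - 128 = -78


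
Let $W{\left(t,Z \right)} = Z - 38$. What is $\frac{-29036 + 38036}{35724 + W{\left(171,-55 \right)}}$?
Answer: $\frac{1000}{3959} \approx 0.25259$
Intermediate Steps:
$W{\left(t,Z \right)} = -38 + Z$
$\frac{-29036 + 38036}{35724 + W{\left(171,-55 \right)}} = \frac{-29036 + 38036}{35724 - 93} = \frac{9000}{35724 - 93} = \frac{9000}{35631} = 9000 \cdot \frac{1}{35631} = \frac{1000}{3959}$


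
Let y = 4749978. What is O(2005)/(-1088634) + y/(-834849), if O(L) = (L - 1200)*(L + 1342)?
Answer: -274827793721/33660926158 ≈ -8.1646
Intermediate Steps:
O(L) = (-1200 + L)*(1342 + L)
O(2005)/(-1088634) + y/(-834849) = (-1610400 + 2005² + 142*2005)/(-1088634) + 4749978/(-834849) = (-1610400 + 4020025 + 284710)*(-1/1088634) + 4749978*(-1/834849) = 2694335*(-1/1088634) - 1583326/278283 = -2694335/1088634 - 1583326/278283 = -274827793721/33660926158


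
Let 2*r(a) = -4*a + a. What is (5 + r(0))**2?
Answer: 25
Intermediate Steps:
r(a) = -3*a/2 (r(a) = (-4*a + a)/2 = (-3*a)/2 = -3*a/2)
(5 + r(0))**2 = (5 - 3/2*0)**2 = (5 + 0)**2 = 5**2 = 25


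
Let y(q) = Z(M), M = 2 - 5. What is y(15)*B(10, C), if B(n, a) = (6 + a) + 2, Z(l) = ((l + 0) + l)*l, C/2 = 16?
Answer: 720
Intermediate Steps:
C = 32 (C = 2*16 = 32)
M = -3
Z(l) = 2*l**2 (Z(l) = (l + l)*l = (2*l)*l = 2*l**2)
B(n, a) = 8 + a
y(q) = 18 (y(q) = 2*(-3)**2 = 2*9 = 18)
y(15)*B(10, C) = 18*(8 + 32) = 18*40 = 720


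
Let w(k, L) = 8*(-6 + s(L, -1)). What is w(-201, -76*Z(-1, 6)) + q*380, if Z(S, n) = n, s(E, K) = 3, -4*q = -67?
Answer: 6341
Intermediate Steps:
q = 67/4 (q = -¼*(-67) = 67/4 ≈ 16.750)
w(k, L) = -24 (w(k, L) = 8*(-6 + 3) = 8*(-3) = -24)
w(-201, -76*Z(-1, 6)) + q*380 = -24 + (67/4)*380 = -24 + 6365 = 6341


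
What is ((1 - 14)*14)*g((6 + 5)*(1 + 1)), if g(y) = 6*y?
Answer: -24024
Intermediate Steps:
((1 - 14)*14)*g((6 + 5)*(1 + 1)) = ((1 - 14)*14)*(6*((6 + 5)*(1 + 1))) = (-13*14)*(6*(11*2)) = -1092*22 = -182*132 = -24024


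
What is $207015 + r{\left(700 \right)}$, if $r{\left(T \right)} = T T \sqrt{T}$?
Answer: $207015 + 4900000 \sqrt{7} \approx 1.3171 \cdot 10^{7}$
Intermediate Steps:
$r{\left(T \right)} = T^{\frac{5}{2}}$ ($r{\left(T \right)} = T^{2} \sqrt{T} = T^{\frac{5}{2}}$)
$207015 + r{\left(700 \right)} = 207015 + 700^{\frac{5}{2}} = 207015 + 4900000 \sqrt{7}$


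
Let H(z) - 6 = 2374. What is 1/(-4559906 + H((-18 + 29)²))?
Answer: -1/4557526 ≈ -2.1942e-7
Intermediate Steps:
H(z) = 2380 (H(z) = 6 + 2374 = 2380)
1/(-4559906 + H((-18 + 29)²)) = 1/(-4559906 + 2380) = 1/(-4557526) = -1/4557526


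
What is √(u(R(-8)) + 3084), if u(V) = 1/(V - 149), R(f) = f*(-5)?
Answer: √36640895/109 ≈ 55.534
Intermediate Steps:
R(f) = -5*f
u(V) = 1/(-149 + V)
√(u(R(-8)) + 3084) = √(1/(-149 - 5*(-8)) + 3084) = √(1/(-149 + 40) + 3084) = √(1/(-109) + 3084) = √(-1/109 + 3084) = √(336155/109) = √36640895/109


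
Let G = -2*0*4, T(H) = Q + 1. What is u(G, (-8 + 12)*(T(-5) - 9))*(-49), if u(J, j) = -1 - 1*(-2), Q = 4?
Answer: -49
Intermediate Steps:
T(H) = 5 (T(H) = 4 + 1 = 5)
G = 0 (G = 0*4 = 0)
u(J, j) = 1 (u(J, j) = -1 + 2 = 1)
u(G, (-8 + 12)*(T(-5) - 9))*(-49) = 1*(-49) = -49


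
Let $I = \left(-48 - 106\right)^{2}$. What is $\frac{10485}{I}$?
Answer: $\frac{10485}{23716} \approx 0.44211$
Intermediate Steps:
$I = 23716$ ($I = \left(-154\right)^{2} = 23716$)
$\frac{10485}{I} = \frac{10485}{23716}$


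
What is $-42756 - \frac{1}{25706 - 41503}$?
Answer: $- \frac{675416531}{15797} \approx -42756.0$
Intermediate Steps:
$-42756 - \frac{1}{25706 - 41503} = -42756 - \frac{1}{-15797} = -42756 - - \frac{1}{15797} = -42756 + \frac{1}{15797} = - \frac{675416531}{15797}$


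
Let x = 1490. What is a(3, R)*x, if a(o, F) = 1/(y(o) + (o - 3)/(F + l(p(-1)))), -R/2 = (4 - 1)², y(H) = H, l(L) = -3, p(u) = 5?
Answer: 1490/3 ≈ 496.67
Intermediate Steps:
R = -18 (R = -2*(4 - 1)² = -2*3² = -2*9 = -18)
a(o, F) = 1/(o + (-3 + o)/(-3 + F)) (a(o, F) = 1/(o + (o - 3)/(F - 3)) = 1/(o + (-3 + o)/(-3 + F)))
a(3, R)*x = ((-3 - 18)/(-3 - 2*3 - 18*3))*1490 = (-21/(-3 - 6 - 54))*1490 = (-21/(-63))*1490 = -1/63*(-21)*1490 = (⅓)*1490 = 1490/3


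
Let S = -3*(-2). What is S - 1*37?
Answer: -31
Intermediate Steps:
S = 6
S - 1*37 = 6 - 1*37 = 6 - 37 = -31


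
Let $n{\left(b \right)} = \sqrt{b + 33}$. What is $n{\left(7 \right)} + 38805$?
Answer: $38805 + 2 \sqrt{10} \approx 38811.0$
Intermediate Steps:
$n{\left(b \right)} = \sqrt{33 + b}$
$n{\left(7 \right)} + 38805 = \sqrt{33 + 7} + 38805 = \sqrt{40} + 38805 = 2 \sqrt{10} + 38805 = 38805 + 2 \sqrt{10}$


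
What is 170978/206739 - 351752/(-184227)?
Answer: 34739873578/12695635251 ≈ 2.7364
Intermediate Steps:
170978/206739 - 351752/(-184227) = 170978*(1/206739) - 351752*(-1/184227) = 170978/206739 + 351752/184227 = 34739873578/12695635251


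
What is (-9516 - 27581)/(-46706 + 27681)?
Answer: 37097/19025 ≈ 1.9499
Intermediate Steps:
(-9516 - 27581)/(-46706 + 27681) = -37097/(-19025) = -37097*(-1/19025) = 37097/19025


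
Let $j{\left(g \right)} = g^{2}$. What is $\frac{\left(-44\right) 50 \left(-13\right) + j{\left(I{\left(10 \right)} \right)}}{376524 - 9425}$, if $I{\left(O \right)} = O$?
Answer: $\frac{28700}{367099} \approx 0.078181$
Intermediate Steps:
$\frac{\left(-44\right) 50 \left(-13\right) + j{\left(I{\left(10 \right)} \right)}}{376524 - 9425} = \frac{\left(-44\right) 50 \left(-13\right) + 10^{2}}{376524 - 9425} = \frac{\left(-2200\right) \left(-13\right) + 100}{367099} = \left(28600 + 100\right) \frac{1}{367099} = 28700 \cdot \frac{1}{367099} = \frac{28700}{367099}$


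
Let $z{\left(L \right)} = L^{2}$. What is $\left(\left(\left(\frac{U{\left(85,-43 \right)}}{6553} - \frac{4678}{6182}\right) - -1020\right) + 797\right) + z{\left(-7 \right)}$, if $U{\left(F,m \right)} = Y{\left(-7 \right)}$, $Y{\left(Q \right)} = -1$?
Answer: $\frac{37781102160}{20255323} \approx 1865.2$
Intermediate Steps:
$U{\left(F,m \right)} = -1$
$\left(\left(\left(\frac{U{\left(85,-43 \right)}}{6553} - \frac{4678}{6182}\right) - -1020\right) + 797\right) + z{\left(-7 \right)} = \left(\left(\left(- \frac{1}{6553} - \frac{4678}{6182}\right) - -1020\right) + 797\right) + \left(-7\right)^{2} = \left(\left(\left(\left(-1\right) \frac{1}{6553} - \frac{2339}{3091}\right) + 1020\right) + 797\right) + 49 = \left(\left(\left(- \frac{1}{6553} - \frac{2339}{3091}\right) + 1020\right) + 797\right) + 49 = \left(\left(- \frac{15330558}{20255323} + 1020\right) + 797\right) + 49 = \left(\frac{20645098902}{20255323} + 797\right) + 49 = \frac{36788591333}{20255323} + 49 = \frac{37781102160}{20255323}$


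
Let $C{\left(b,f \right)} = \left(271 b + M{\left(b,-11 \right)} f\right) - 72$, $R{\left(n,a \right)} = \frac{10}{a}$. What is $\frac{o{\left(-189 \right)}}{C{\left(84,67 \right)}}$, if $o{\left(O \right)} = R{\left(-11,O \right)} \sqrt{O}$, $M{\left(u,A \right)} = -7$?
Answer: $- \frac{10 i \sqrt{21}}{1400049} \approx - 3.2732 \cdot 10^{-5} i$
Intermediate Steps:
$o{\left(O \right)} = \frac{10}{\sqrt{O}}$ ($o{\left(O \right)} = \frac{10}{O} \sqrt{O} = \frac{10}{\sqrt{O}}$)
$C{\left(b,f \right)} = -72 - 7 f + 271 b$ ($C{\left(b,f \right)} = \left(271 b - 7 f\right) - 72 = \left(- 7 f + 271 b\right) - 72 = -72 - 7 f + 271 b$)
$\frac{o{\left(-189 \right)}}{C{\left(84,67 \right)}} = \frac{10 \frac{1}{\sqrt{-189}}}{-72 - 469 + 271 \cdot 84} = \frac{10 \left(- \frac{i \sqrt{21}}{63}\right)}{-72 - 469 + 22764} = \frac{\left(- \frac{10}{63}\right) i \sqrt{21}}{22223} = - \frac{10 i \sqrt{21}}{63} \cdot \frac{1}{22223} = - \frac{10 i \sqrt{21}}{1400049}$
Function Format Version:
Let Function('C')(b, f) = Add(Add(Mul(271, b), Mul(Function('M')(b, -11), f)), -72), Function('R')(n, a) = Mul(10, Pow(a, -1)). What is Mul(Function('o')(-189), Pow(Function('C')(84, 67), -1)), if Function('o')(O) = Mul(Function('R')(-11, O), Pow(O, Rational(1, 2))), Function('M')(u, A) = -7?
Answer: Mul(Rational(-10, 1400049), I, Pow(21, Rational(1, 2))) ≈ Mul(-3.2732e-5, I)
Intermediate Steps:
Function('o')(O) = Mul(10, Pow(O, Rational(-1, 2))) (Function('o')(O) = Mul(Mul(10, Pow(O, -1)), Pow(O, Rational(1, 2))) = Mul(10, Pow(O, Rational(-1, 2))))
Function('C')(b, f) = Add(-72, Mul(-7, f), Mul(271, b)) (Function('C')(b, f) = Add(Add(Mul(271, b), Mul(-7, f)), -72) = Add(Add(Mul(-7, f), Mul(271, b)), -72) = Add(-72, Mul(-7, f), Mul(271, b)))
Mul(Function('o')(-189), Pow(Function('C')(84, 67), -1)) = Mul(Mul(10, Pow(-189, Rational(-1, 2))), Pow(Add(-72, Mul(-7, 67), Mul(271, 84)), -1)) = Mul(Mul(10, Mul(Rational(-1, 63), I, Pow(21, Rational(1, 2)))), Pow(Add(-72, -469, 22764), -1)) = Mul(Mul(Rational(-10, 63), I, Pow(21, Rational(1, 2))), Pow(22223, -1)) = Mul(Mul(Rational(-10, 63), I, Pow(21, Rational(1, 2))), Rational(1, 22223)) = Mul(Rational(-10, 1400049), I, Pow(21, Rational(1, 2)))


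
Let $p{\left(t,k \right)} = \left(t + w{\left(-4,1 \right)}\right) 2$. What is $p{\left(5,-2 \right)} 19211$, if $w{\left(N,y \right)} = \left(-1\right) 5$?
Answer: $0$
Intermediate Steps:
$w{\left(N,y \right)} = -5$
$p{\left(t,k \right)} = -10 + 2 t$ ($p{\left(t,k \right)} = \left(t - 5\right) 2 = \left(-5 + t\right) 2 = -10 + 2 t$)
$p{\left(5,-2 \right)} 19211 = \left(-10 + 2 \cdot 5\right) 19211 = \left(-10 + 10\right) 19211 = 0 \cdot 19211 = 0$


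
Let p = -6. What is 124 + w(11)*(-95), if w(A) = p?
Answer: 694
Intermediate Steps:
w(A) = -6
124 + w(11)*(-95) = 124 - 6*(-95) = 124 + 570 = 694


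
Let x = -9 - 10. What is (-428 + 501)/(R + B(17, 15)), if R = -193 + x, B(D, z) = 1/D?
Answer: -1241/3603 ≈ -0.34444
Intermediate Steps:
x = -19
R = -212 (R = -193 - 19 = -212)
(-428 + 501)/(R + B(17, 15)) = (-428 + 501)/(-212 + 1/17) = 73/(-212 + 1/17) = 73/(-3603/17) = 73*(-17/3603) = -1241/3603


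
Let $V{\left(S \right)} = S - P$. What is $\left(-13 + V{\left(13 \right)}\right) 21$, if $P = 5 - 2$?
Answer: $-63$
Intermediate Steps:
$P = 3$ ($P = 5 - 2 = 3$)
$V{\left(S \right)} = -3 + S$ ($V{\left(S \right)} = S - 3 = -3 + S$)
$\left(-13 + V{\left(13 \right)}\right) 21 = \left(-13 + \left(-3 + 13\right)\right) 21 = \left(-13 + 10\right) 21 = \left(-3\right) 21 = -63$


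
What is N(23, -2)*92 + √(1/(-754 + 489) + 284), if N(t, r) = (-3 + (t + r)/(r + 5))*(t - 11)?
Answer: 4416 + √19943635/265 ≈ 4432.9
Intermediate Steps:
N(t, r) = (-11 + t)*(-3 + (r + t)/(5 + r)) (N(t, r) = (-3 + (r + t)/(5 + r))*(-11 + t) = (-11 + t)*(-3 + (r + t)/(5 + r)))
N(23, -2)*92 + √(1/(-754 + 489) + 284) = ((165 + 23² - 26*23 + 22*(-2) - 2*(-2)*23)/(5 - 2))*92 + √(1/(-754 + 489) + 284) = ((165 + 529 - 598 - 44 + 92)/3)*92 + √(1/(-265) + 284) = ((⅓)*144)*92 + √(-1/265 + 284) = 48*92 + √(75259/265) = 4416 + √19943635/265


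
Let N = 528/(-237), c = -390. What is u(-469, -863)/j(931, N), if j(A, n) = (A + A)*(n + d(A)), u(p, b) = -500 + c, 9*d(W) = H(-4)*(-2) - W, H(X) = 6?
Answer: 316395/70831411 ≈ 0.0044669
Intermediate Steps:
N = -176/79 (N = 528*(-1/237) = -176/79 ≈ -2.2278)
d(W) = -4/3 - W/9 (d(W) = (6*(-2) - W)/9 = (-12 - W)/9 = -4/3 - W/9)
u(p, b) = -890 (u(p, b) = -500 - 390 = -890)
j(A, n) = 2*A*(-4/3 + n - A/9) (j(A, n) = (A + A)*(n + (-4/3 - A/9)) = (2*A)*(-4/3 + n - A/9) = 2*A*(-4/3 + n - A/9))
u(-469, -863)/j(931, N) = -890*9/(1862*(-12 - 1*931 + 9*(-176/79))) = -890*9/(1862*(-12 - 931 - 1584/79)) = -890/((2/9)*931*(-76081/79)) = -890/(-141662822/711) = -890*(-711/141662822) = 316395/70831411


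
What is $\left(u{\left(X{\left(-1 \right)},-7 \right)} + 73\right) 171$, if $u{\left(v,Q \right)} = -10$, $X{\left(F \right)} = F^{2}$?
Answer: $10773$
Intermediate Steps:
$\left(u{\left(X{\left(-1 \right)},-7 \right)} + 73\right) 171 = \left(-10 + 73\right) 171 = 63 \cdot 171 = 10773$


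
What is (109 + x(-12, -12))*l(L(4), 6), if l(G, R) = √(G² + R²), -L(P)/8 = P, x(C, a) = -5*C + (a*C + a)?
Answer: 602*√265 ≈ 9799.8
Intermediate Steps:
x(C, a) = a - 5*C + C*a (x(C, a) = -5*C + (C*a + a) = -5*C + (a + C*a) = a - 5*C + C*a)
L(P) = -8*P
(109 + x(-12, -12))*l(L(4), 6) = (109 + (-12 - 5*(-12) - 12*(-12)))*√((-8*4)² + 6²) = (109 + (-12 + 60 + 144))*√((-32)² + 36) = (109 + 192)*√(1024 + 36) = 301*√1060 = 301*(2*√265) = 602*√265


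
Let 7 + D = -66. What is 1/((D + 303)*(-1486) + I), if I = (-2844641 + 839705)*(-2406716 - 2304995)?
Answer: 1/9446678663716 ≈ 1.0586e-13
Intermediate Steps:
D = -73 (D = -7 - 66 = -73)
I = 9446679005496 (I = -2004936*(-4711711) = 9446679005496)
1/((D + 303)*(-1486) + I) = 1/((-73 + 303)*(-1486) + 9446679005496) = 1/(230*(-1486) + 9446679005496) = 1/(-341780 + 9446679005496) = 1/9446678663716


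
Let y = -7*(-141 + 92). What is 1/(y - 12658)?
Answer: -1/12315 ≈ -8.1202e-5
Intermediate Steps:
y = 343 (y = -7*(-49) = 343)
1/(y - 12658) = 1/(343 - 12658) = 1/(-12315) = -1/12315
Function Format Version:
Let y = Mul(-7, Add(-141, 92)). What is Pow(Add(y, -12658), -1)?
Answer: Rational(-1, 12315) ≈ -8.1202e-5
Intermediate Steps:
y = 343 (y = Mul(-7, -49) = 343)
Pow(Add(y, -12658), -1) = Pow(Add(343, -12658), -1) = Pow(-12315, -1) = Rational(-1, 12315)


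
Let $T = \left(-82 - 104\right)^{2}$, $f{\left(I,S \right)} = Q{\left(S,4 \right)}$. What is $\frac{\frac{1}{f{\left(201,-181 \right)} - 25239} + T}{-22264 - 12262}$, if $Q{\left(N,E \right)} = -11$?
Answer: $- \frac{873548999}{871781500} \approx -1.002$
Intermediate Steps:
$f{\left(I,S \right)} = -11$
$T = 34596$ ($T = \left(-186\right)^{2} = 34596$)
$\frac{\frac{1}{f{\left(201,-181 \right)} - 25239} + T}{-22264 - 12262} = \frac{\frac{1}{-11 - 25239} + 34596}{-22264 - 12262} = \frac{\frac{1}{-25250} + 34596}{-34526} = \left(- \frac{1}{25250} + 34596\right) \left(- \frac{1}{34526}\right) = \frac{873548999}{25250} \left(- \frac{1}{34526}\right) = - \frac{873548999}{871781500}$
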